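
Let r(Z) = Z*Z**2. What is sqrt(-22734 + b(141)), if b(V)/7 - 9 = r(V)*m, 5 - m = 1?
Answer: 3*sqrt(8718613) ≈ 8858.2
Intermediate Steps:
r(Z) = Z**3
m = 4 (m = 5 - 1*1 = 5 - 1 = 4)
b(V) = 63 + 28*V**3 (b(V) = 63 + 7*(V**3*4) = 63 + 7*(4*V**3) = 63 + 28*V**3)
sqrt(-22734 + b(141)) = sqrt(-22734 + (63 + 28*141**3)) = sqrt(-22734 + (63 + 28*2803221)) = sqrt(-22734 + (63 + 78490188)) = sqrt(-22734 + 78490251) = sqrt(78467517) = 3*sqrt(8718613)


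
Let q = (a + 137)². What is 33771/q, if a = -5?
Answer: 11257/5808 ≈ 1.9382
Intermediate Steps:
q = 17424 (q = (-5 + 137)² = 132² = 17424)
33771/q = 33771/17424 = 33771*(1/17424) = 11257/5808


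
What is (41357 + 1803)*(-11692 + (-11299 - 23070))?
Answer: -1987992760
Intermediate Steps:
(41357 + 1803)*(-11692 + (-11299 - 23070)) = 43160*(-11692 - 34369) = 43160*(-46061) = -1987992760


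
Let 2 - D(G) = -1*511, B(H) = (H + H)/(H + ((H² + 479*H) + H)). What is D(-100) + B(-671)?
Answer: 48734/95 ≈ 512.99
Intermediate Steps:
B(H) = 2*H/(H² + 481*H) (B(H) = (2*H)/(H + (H² + 480*H)) = (2*H)/(H² + 481*H) = 2*H/(H² + 481*H))
D(G) = 513 (D(G) = 2 - (-1)*511 = 2 - 1*(-511) = 2 + 511 = 513)
D(-100) + B(-671) = 513 + 2/(481 - 671) = 513 + 2/(-190) = 513 + 2*(-1/190) = 513 - 1/95 = 48734/95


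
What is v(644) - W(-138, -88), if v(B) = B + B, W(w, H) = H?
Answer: 1376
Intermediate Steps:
v(B) = 2*B
v(644) - W(-138, -88) = 2*644 - 1*(-88) = 1288 + 88 = 1376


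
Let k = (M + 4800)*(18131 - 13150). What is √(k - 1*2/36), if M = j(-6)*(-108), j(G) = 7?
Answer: √725153902/6 ≈ 4488.1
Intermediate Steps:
M = -756 (M = 7*(-108) = -756)
k = 20143164 (k = (-756 + 4800)*(18131 - 13150) = 4044*4981 = 20143164)
√(k - 1*2/36) = √(20143164 - 1*2/36) = √(20143164 - 2*1/36) = √(20143164 - 1/18) = √(362576951/18) = √725153902/6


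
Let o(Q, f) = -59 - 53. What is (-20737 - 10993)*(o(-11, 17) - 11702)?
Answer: 374858220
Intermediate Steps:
o(Q, f) = -112
(-20737 - 10993)*(o(-11, 17) - 11702) = (-20737 - 10993)*(-112 - 11702) = -31730*(-11814) = 374858220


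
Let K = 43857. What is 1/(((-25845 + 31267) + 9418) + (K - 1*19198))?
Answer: 1/39499 ≈ 2.5317e-5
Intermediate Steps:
1/(((-25845 + 31267) + 9418) + (K - 1*19198)) = 1/(((-25845 + 31267) + 9418) + (43857 - 1*19198)) = 1/((5422 + 9418) + (43857 - 19198)) = 1/(14840 + 24659) = 1/39499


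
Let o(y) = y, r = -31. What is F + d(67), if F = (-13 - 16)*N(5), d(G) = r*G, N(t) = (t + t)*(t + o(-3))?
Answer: -2657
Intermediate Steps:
N(t) = 2*t*(-3 + t) (N(t) = (t + t)*(t - 3) = (2*t)*(-3 + t) = 2*t*(-3 + t))
d(G) = -31*G
F = -580 (F = (-13 - 16)*(2*5*(-3 + 5)) = -58*5*2 = -29*20 = -580)
F + d(67) = -580 - 31*67 = -580 - 2077 = -2657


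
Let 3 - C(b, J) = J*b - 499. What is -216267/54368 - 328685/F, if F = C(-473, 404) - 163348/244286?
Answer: -1810930625584249/318077051770656 ≈ -5.6934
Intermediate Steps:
C(b, J) = 502 - J*b (C(b, J) = 3 - (J*b - 499) = 3 - (-499 + J*b) = 3 + (499 - J*b) = 502 - J*b)
F = 23401784268/122143 (F = (502 - 1*404*(-473)) - 163348/244286 = (502 + 191092) - 163348*1/244286 = 191594 - 81674/122143 = 23401784268/122143 ≈ 1.9159e+5)
-216267/54368 - 328685/F = -216267/54368 - 328685/23401784268/122143 = -216267*1/54368 - 328685*122143/23401784268 = -216267/54368 - 40146571955/23401784268 = -1810930625584249/318077051770656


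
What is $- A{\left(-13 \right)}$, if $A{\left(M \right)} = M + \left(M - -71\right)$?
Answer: $-45$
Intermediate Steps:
$A{\left(M \right)} = 71 + 2 M$ ($A{\left(M \right)} = M + \left(M + 71\right) = M + \left(71 + M\right) = 71 + 2 M$)
$- A{\left(-13 \right)} = - (71 + 2 \left(-13\right)) = - (71 - 26) = \left(-1\right) 45 = -45$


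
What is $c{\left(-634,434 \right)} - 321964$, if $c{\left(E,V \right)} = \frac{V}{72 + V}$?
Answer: $- \frac{81456675}{253} \approx -3.2196 \cdot 10^{5}$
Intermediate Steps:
$c{\left(-634,434 \right)} - 321964 = \frac{434}{72 + 434} - 321964 = \frac{434}{506} - 321964 = 434 \cdot \frac{1}{506} - 321964 = \frac{217}{253} - 321964 = - \frac{81456675}{253}$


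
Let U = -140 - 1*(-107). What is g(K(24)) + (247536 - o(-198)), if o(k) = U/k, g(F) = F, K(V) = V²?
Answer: 1488671/6 ≈ 2.4811e+5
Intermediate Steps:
U = -33 (U = -140 + 107 = -33)
o(k) = -33/k
g(K(24)) + (247536 - o(-198)) = 24² + (247536 - (-33)/(-198)) = 576 + (247536 - (-33)*(-1)/198) = 576 + (247536 - 1*⅙) = 576 + (247536 - ⅙) = 576 + 1485215/6 = 1488671/6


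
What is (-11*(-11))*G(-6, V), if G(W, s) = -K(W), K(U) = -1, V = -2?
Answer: 121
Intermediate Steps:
G(W, s) = 1 (G(W, s) = -1*(-1) = 1)
(-11*(-11))*G(-6, V) = -11*(-11)*1 = 121*1 = 121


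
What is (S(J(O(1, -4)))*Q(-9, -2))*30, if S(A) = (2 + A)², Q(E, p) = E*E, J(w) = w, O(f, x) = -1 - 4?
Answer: 21870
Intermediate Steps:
O(f, x) = -5
Q(E, p) = E²
(S(J(O(1, -4)))*Q(-9, -2))*30 = ((2 - 5)²*(-9)²)*30 = ((-3)²*81)*30 = (9*81)*30 = 729*30 = 21870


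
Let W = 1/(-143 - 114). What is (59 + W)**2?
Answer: 229886244/66049 ≈ 3480.5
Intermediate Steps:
W = -1/257 (W = 1/(-257) = -1/257 ≈ -0.0038911)
(59 + W)**2 = (59 - 1/257)**2 = (15162/257)**2 = 229886244/66049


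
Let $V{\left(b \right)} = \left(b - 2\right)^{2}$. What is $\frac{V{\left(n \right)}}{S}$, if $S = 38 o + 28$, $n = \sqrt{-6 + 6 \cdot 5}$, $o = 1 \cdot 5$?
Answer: $\frac{14}{109} - \frac{4 \sqrt{6}}{109} \approx 0.038551$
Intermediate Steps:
$o = 5$
$n = 2 \sqrt{6}$ ($n = \sqrt{-6 + 30} = \sqrt{24} = 2 \sqrt{6} \approx 4.899$)
$V{\left(b \right)} = \left(-2 + b\right)^{2}$
$S = 218$ ($S = 38 \cdot 5 + 28 = 190 + 28 = 218$)
$\frac{V{\left(n \right)}}{S} = \frac{\left(-2 + 2 \sqrt{6}\right)^{2}}{218}$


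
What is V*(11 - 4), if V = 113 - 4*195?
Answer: -4669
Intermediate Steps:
V = -667 (V = 113 - 780 = -667)
V*(11 - 4) = -667*(11 - 4) = -667*7 = -4669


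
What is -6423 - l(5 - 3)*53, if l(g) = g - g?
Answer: -6423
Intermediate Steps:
l(g) = 0
-6423 - l(5 - 3)*53 = -6423 - 0*53 = -6423 - 1*0 = -6423 + 0 = -6423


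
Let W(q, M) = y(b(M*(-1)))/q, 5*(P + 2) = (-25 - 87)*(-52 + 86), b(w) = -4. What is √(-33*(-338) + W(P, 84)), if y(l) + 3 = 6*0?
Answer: √162593298366/3818 ≈ 105.61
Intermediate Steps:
y(l) = -3 (y(l) = -3 + 6*0 = -3 + 0 = -3)
P = -3818/5 (P = -2 + ((-25 - 87)*(-52 + 86))/5 = -2 + (-112*34)/5 = -2 + (⅕)*(-3808) = -2 - 3808/5 = -3818/5 ≈ -763.60)
W(q, M) = -3/q
√(-33*(-338) + W(P, 84)) = √(-33*(-338) - 3/(-3818/5)) = √(11154 - 3*(-5/3818)) = √(11154 + 15/3818) = √(42585987/3818) = √162593298366/3818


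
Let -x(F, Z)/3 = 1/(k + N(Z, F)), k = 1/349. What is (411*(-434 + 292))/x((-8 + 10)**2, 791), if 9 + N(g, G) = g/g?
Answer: -54296114/349 ≈ -1.5558e+5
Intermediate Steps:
N(g, G) = -8 (N(g, G) = -9 + g/g = -9 + 1 = -8)
k = 1/349 ≈ 0.0028653
x(F, Z) = 1047/2791 (x(F, Z) = -3/(1/349 - 8) = -3/(-2791/349) = -3*(-349/2791) = 1047/2791)
(411*(-434 + 292))/x((-8 + 10)**2, 791) = (411*(-434 + 292))/(1047/2791) = (411*(-142))*(2791/1047) = -58362*2791/1047 = -54296114/349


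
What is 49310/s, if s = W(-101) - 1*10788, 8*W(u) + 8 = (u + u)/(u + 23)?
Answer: -15384720/3366067 ≈ -4.5705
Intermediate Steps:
W(u) = -1 + u/(4*(23 + u)) (W(u) = -1 + ((u + u)/(u + 23))/8 = -1 + ((2*u)/(23 + u))/8 = -1 + (2*u/(23 + u))/8 = -1 + u/(4*(23 + u)))
s = -3366067/312 (s = (-92 - 3*(-101))/(4*(23 - 101)) - 1*10788 = (1/4)*(-92 + 303)/(-78) - 10788 = (1/4)*(-1/78)*211 - 10788 = -211/312 - 10788 = -3366067/312 ≈ -10789.)
49310/s = 49310/(-3366067/312) = 49310*(-312/3366067) = -15384720/3366067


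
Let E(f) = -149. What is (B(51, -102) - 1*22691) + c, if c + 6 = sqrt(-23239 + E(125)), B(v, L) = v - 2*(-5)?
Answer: -22636 + 2*I*sqrt(5847) ≈ -22636.0 + 152.93*I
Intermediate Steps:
B(v, L) = 10 + v (B(v, L) = v + 10 = 10 + v)
c = -6 + 2*I*sqrt(5847) (c = -6 + sqrt(-23239 - 149) = -6 + sqrt(-23388) = -6 + 2*I*sqrt(5847) ≈ -6.0 + 152.93*I)
(B(51, -102) - 1*22691) + c = ((10 + 51) - 1*22691) + (-6 + 2*I*sqrt(5847)) = (61 - 22691) + (-6 + 2*I*sqrt(5847)) = -22630 + (-6 + 2*I*sqrt(5847)) = -22636 + 2*I*sqrt(5847)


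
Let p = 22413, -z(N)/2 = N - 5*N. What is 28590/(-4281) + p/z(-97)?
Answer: -39378631/1107352 ≈ -35.561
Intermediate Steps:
z(N) = 8*N (z(N) = -2*(N - 5*N) = -(-8)*N = 8*N)
28590/(-4281) + p/z(-97) = 28590/(-4281) + 22413/((8*(-97))) = 28590*(-1/4281) + 22413/(-776) = -9530/1427 + 22413*(-1/776) = -9530/1427 - 22413/776 = -39378631/1107352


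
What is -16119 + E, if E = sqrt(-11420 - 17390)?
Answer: -16119 + I*sqrt(28810) ≈ -16119.0 + 169.74*I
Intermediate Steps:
E = I*sqrt(28810) (E = sqrt(-28810) = I*sqrt(28810) ≈ 169.74*I)
-16119 + E = -16119 + I*sqrt(28810)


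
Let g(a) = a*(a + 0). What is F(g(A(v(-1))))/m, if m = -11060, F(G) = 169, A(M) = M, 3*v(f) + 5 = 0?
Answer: -169/11060 ≈ -0.015280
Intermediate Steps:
v(f) = -5/3 (v(f) = -5/3 + (⅓)*0 = -5/3 + 0 = -5/3)
g(a) = a² (g(a) = a*a = a²)
F(g(A(v(-1))))/m = 169/(-11060) = 169*(-1/11060) = -169/11060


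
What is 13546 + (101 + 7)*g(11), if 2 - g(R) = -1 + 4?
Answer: 13438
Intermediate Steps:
g(R) = -1 (g(R) = 2 - (-1 + 4) = 2 - 1*3 = 2 - 3 = -1)
13546 + (101 + 7)*g(11) = 13546 + (101 + 7)*(-1) = 13546 + 108*(-1) = 13546 - 108 = 13438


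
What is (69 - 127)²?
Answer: 3364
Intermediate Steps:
(69 - 127)² = (-58)² = 3364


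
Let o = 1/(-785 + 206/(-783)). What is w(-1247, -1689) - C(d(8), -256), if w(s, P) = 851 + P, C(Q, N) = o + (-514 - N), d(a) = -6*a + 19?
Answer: -356618597/614861 ≈ -580.00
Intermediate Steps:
d(a) = 19 - 6*a
o = -783/614861 (o = 1/(-785 + 206*(-1/783)) = 1/(-785 - 206/783) = 1/(-614861/783) = -783/614861 ≈ -0.0012735)
C(Q, N) = -316039337/614861 - N (C(Q, N) = -783/614861 + (-514 - N) = -316039337/614861 - N)
w(-1247, -1689) - C(d(8), -256) = (851 - 1689) - (-316039337/614861 - 1*(-256)) = -838 - (-316039337/614861 + 256) = -838 - 1*(-158634921/614861) = -838 + 158634921/614861 = -356618597/614861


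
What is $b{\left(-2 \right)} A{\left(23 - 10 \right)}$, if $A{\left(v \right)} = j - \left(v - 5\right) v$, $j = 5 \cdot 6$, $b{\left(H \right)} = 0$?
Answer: $0$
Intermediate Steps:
$j = 30$
$A{\left(v \right)} = 30 - v \left(-5 + v\right)$ ($A{\left(v \right)} = 30 - \left(v - 5\right) v = 30 - \left(-5 + v\right) v = 30 - v \left(-5 + v\right)$)
$b{\left(-2 \right)} A{\left(23 - 10 \right)} = 0 \left(30 - \left(23 - 10\right)^{2} + 5 \left(23 - 10\right)\right) = 0 \left(30 - 13^{2} + 5 \cdot 13\right) = 0 \left(30 - 169 + 65\right) = 0 \left(-74\right) = 0$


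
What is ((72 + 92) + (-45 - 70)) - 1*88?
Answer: -39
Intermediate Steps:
((72 + 92) + (-45 - 70)) - 1*88 = (164 - 115) - 88 = 49 - 88 = -39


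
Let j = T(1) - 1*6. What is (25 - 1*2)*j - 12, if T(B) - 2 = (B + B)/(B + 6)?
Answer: -682/7 ≈ -97.429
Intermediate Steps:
T(B) = 2 + 2*B/(6 + B) (T(B) = 2 + (B + B)/(B + 6) = 2 + (2*B)/(6 + B) = 2 + 2*B/(6 + B))
j = -26/7 (j = 4*(3 + 1)/(6 + 1) - 1*6 = 4*4/7 - 6 = 4*(⅐)*4 - 6 = 16/7 - 6 = -26/7 ≈ -3.7143)
(25 - 1*2)*j - 12 = (25 - 1*2)*(-26/7) - 12 = (25 - 2)*(-26/7) - 12 = 23*(-26/7) - 12 = -598/7 - 12 = -682/7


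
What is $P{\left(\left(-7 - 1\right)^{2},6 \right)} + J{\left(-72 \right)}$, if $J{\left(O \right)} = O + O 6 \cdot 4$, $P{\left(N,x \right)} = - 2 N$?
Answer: $-1928$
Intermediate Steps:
$J{\left(O \right)} = 25 O$ ($J{\left(O \right)} = O + 6 O 4 = O + 24 O = 25 O$)
$P{\left(\left(-7 - 1\right)^{2},6 \right)} + J{\left(-72 \right)} = - 2 \left(-7 - 1\right)^{2} + 25 \left(-72\right) = - 2 \left(-8\right)^{2} - 1800 = \left(-2\right) 64 - 1800 = -128 - 1800 = -1928$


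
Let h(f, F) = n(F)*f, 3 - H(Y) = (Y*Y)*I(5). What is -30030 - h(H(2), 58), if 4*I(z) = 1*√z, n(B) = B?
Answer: -30204 + 58*√5 ≈ -30074.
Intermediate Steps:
I(z) = √z/4 (I(z) = (1*√z)/4 = √z/4)
H(Y) = 3 - √5*Y²/4 (H(Y) = 3 - Y*Y*√5/4 = 3 - Y²*√5/4 = 3 - √5*Y²/4)
h(f, F) = F*f
-30030 - h(H(2), 58) = -30030 - 58*(3 - ¼*√5*2²) = -30030 - 58*(3 - ¼*√5*4) = -30030 - 58*(3 - √5) = -30030 - (174 - 58*√5) = -30030 + (-174 + 58*√5) = -30204 + 58*√5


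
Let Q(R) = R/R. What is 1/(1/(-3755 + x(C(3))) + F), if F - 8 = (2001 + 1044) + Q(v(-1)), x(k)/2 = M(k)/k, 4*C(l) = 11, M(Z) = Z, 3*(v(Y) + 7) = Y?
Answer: 3753/11461661 ≈ 0.00032744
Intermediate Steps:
v(Y) = -7 + Y/3
C(l) = 11/4 (C(l) = (¼)*11 = 11/4)
x(k) = 2 (x(k) = 2*(k/k) = 2*1 = 2)
Q(R) = 1
F = 3054 (F = 8 + ((2001 + 1044) + 1) = 8 + (3045 + 1) = 8 + 3046 = 3054)
1/(1/(-3755 + x(C(3))) + F) = 1/(1/(-3755 + 2) + 3054) = 1/(1/(-3753) + 3054) = 1/(-1/3753 + 3054) = 1/(11461661/3753) = 3753/11461661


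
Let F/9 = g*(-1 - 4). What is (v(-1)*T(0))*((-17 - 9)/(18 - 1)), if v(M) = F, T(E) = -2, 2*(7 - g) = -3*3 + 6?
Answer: -1170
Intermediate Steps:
g = 17/2 (g = 7 - (-3*3 + 6)/2 = 7 - (-9 + 6)/2 = 7 - ½*(-3) = 7 + 3/2 = 17/2 ≈ 8.5000)
F = -765/2 (F = 9*(17*(-1 - 4)/2) = 9*((17/2)*(-5)) = 9*(-85/2) = -765/2 ≈ -382.50)
v(M) = -765/2
(v(-1)*T(0))*((-17 - 9)/(18 - 1)) = (-765/2*(-2))*((-17 - 9)/(18 - 1)) = 765*(-26/17) = -1170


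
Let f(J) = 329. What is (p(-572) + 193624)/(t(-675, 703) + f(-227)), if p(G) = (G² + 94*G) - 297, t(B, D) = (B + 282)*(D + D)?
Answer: -466743/552229 ≈ -0.84520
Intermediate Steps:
t(B, D) = 2*D*(282 + B) (t(B, D) = (282 + B)*(2*D) = 2*D*(282 + B))
p(G) = -297 + G² + 94*G
(p(-572) + 193624)/(t(-675, 703) + f(-227)) = ((-297 + (-572)² + 94*(-572)) + 193624)/(2*703*(282 - 675) + 329) = ((-297 + 327184 - 53768) + 193624)/(2*703*(-393) + 329) = (273119 + 193624)/(-552558 + 329) = 466743/(-552229) = 466743*(-1/552229) = -466743/552229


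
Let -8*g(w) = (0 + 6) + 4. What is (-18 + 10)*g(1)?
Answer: 10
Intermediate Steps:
g(w) = -5/4 (g(w) = -((0 + 6) + 4)/8 = -(6 + 4)/8 = -1/8*10 = -5/4)
(-18 + 10)*g(1) = (-18 + 10)*(-5/4) = -8*(-5/4) = 10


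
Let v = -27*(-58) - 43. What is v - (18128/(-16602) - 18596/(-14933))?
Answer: 188770289975/123958833 ≈ 1522.8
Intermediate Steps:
v = 1523 (v = 1566 - 43 = 1523)
v - (18128/(-16602) - 18596/(-14933)) = 1523 - (18128/(-16602) - 18596/(-14933)) = 1523 - (18128*(-1/16602) - 18596*(-1/14933)) = 1523 - (-9064/8301 + 18596/14933) = 1523 - 1*19012684/123958833 = 1523 - 19012684/123958833 = 188770289975/123958833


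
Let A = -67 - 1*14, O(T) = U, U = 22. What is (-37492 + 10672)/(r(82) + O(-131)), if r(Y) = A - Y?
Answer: 8940/47 ≈ 190.21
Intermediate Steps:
O(T) = 22
A = -81 (A = -67 - 14 = -81)
r(Y) = -81 - Y
(-37492 + 10672)/(r(82) + O(-131)) = (-37492 + 10672)/((-81 - 1*82) + 22) = -26820/((-81 - 82) + 22) = -26820/(-163 + 22) = -26820/(-141) = -26820*(-1/141) = 8940/47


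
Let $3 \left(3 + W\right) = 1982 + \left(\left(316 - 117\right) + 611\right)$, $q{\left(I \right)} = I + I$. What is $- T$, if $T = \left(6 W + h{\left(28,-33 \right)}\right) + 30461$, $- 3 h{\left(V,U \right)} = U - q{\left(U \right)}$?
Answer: $-36016$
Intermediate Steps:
$q{\left(I \right)} = 2 I$
$W = \frac{2783}{3}$ ($W = -3 + \frac{1982 + \left(\left(316 - 117\right) + 611\right)}{3} = -3 + \frac{1982 + \left(199 + 611\right)}{3} = -3 + \frac{1982 + 810}{3} = -3 + \frac{1}{3} \cdot 2792 = -3 + \frac{2792}{3} = \frac{2783}{3} \approx 927.67$)
$h{\left(V,U \right)} = \frac{U}{3}$ ($h{\left(V,U \right)} = - \frac{U - 2 U}{3} = - \frac{\left(-1\right) U}{3} = \frac{U}{3}$)
$T = 36016$ ($T = \left(6 \cdot \frac{2783}{3} + \frac{1}{3} \left(-33\right)\right) + 30461 = \left(5566 - 11\right) + 30461 = 5555 + 30461 = 36016$)
$- T = \left(-1\right) 36016 = -36016$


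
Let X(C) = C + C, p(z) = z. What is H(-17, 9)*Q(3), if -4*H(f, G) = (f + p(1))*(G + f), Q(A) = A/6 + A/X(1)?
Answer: -64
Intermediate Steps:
X(C) = 2*C
Q(A) = 2*A/3 (Q(A) = A/6 + A/((2*1)) = A*(1/6) + A/2 = A/6 + A*(1/2) = A/6 + A/2 = 2*A/3)
H(f, G) = -(1 + f)*(G + f)/4 (H(f, G) = -(f + 1)*(G + f)/4 = -(1 + f)*(G + f)/4)
H(-17, 9)*Q(3) = (-1/4*9 - 1/4*(-17) - 1/4*(-17)**2 - 1/4*9*(-17))*((2/3)*3) = (-9/4 + 17/4 - 1/4*289 + 153/4)*2 = (-9/4 + 17/4 - 289/4 + 153/4)*2 = -32*2 = -64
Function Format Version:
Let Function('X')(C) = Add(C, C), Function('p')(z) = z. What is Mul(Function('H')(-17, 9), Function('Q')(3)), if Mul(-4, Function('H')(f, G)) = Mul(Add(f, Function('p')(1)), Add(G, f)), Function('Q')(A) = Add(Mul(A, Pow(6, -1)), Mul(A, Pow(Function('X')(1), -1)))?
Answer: -64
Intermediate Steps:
Function('X')(C) = Mul(2, C)
Function('Q')(A) = Mul(Rational(2, 3), A) (Function('Q')(A) = Add(Mul(A, Pow(6, -1)), Mul(A, Pow(Mul(2, 1), -1))) = Add(Mul(A, Rational(1, 6)), Mul(A, Pow(2, -1))) = Add(Mul(Rational(1, 6), A), Mul(A, Rational(1, 2))) = Add(Mul(Rational(1, 6), A), Mul(Rational(1, 2), A)) = Mul(Rational(2, 3), A))
Function('H')(f, G) = Mul(Rational(-1, 4), Add(1, f), Add(G, f)) (Function('H')(f, G) = Mul(Rational(-1, 4), Mul(Add(f, 1), Add(G, f))) = Mul(Rational(-1, 4), Mul(Add(1, f), Add(G, f))) = Mul(Rational(-1, 4), Add(1, f), Add(G, f)))
Mul(Function('H')(-17, 9), Function('Q')(3)) = Mul(Add(Mul(Rational(-1, 4), 9), Mul(Rational(-1, 4), -17), Mul(Rational(-1, 4), Pow(-17, 2)), Mul(Rational(-1, 4), 9, -17)), Mul(Rational(2, 3), 3)) = Mul(Add(Rational(-9, 4), Rational(17, 4), Mul(Rational(-1, 4), 289), Rational(153, 4)), 2) = Mul(Add(Rational(-9, 4), Rational(17, 4), Rational(-289, 4), Rational(153, 4)), 2) = Mul(-32, 2) = -64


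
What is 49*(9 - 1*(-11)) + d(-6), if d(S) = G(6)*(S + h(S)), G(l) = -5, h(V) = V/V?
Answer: 1005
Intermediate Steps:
h(V) = 1
d(S) = -5 - 5*S (d(S) = -5*(S + 1) = -5*(1 + S) = -5 - 5*S)
49*(9 - 1*(-11)) + d(-6) = 49*(9 - 1*(-11)) + (-5 - 5*(-6)) = 49*(9 + 11) + (-5 + 30) = 49*20 + 25 = 980 + 25 = 1005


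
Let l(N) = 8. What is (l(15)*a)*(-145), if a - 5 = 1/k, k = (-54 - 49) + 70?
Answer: -190240/33 ≈ -5764.9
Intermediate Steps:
k = -33 (k = -103 + 70 = -33)
a = 164/33 (a = 5 + 1/(-33) = 5 - 1/33 = 164/33 ≈ 4.9697)
(l(15)*a)*(-145) = (8*(164/33))*(-145) = (1312/33)*(-145) = -190240/33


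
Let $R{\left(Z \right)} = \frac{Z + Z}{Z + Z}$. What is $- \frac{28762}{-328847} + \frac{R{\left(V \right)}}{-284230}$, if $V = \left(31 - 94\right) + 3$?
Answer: $\frac{8174694413}{93468182810} \approx 0.08746$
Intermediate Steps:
$V = -60$ ($V = -63 + 3 = -60$)
$R{\left(Z \right)} = 1$ ($R{\left(Z \right)} = \frac{2 Z}{2 Z} = 2 Z \frac{1}{2 Z} = 1$)
$- \frac{28762}{-328847} + \frac{R{\left(V \right)}}{-284230} = - \frac{28762}{-328847} + 1 \frac{1}{-284230} = \left(-28762\right) \left(- \frac{1}{328847}\right) + 1 \left(- \frac{1}{284230}\right) = \frac{28762}{328847} - \frac{1}{284230} = \frac{8174694413}{93468182810}$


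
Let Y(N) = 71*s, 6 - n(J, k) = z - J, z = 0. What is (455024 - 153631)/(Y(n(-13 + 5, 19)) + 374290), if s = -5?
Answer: 301393/373935 ≈ 0.80600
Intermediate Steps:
n(J, k) = 6 + J (n(J, k) = 6 - (0 - J) = 6 - (-1)*J = 6 + J)
Y(N) = -355 (Y(N) = 71*(-5) = -355)
(455024 - 153631)/(Y(n(-13 + 5, 19)) + 374290) = (455024 - 153631)/(-355 + 374290) = 301393/373935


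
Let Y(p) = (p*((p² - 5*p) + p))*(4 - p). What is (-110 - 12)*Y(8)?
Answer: 124928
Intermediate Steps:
Y(p) = p*(4 - p)*(p² - 4*p) (Y(p) = (p*(p² - 4*p))*(4 - p) = p*(4 - p)*(p² - 4*p))
(-110 - 12)*Y(8) = (-110 - 12)*(8²*(-16 - 1*8² + 8*8)) = -7808*(-16 - 1*64 + 64) = -7808*(-16 - 64 + 64) = -7808*(-16) = -122*(-1024) = 124928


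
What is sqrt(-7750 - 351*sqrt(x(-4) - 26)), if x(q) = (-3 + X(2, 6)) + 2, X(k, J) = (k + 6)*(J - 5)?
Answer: sqrt(-7750 - 351*I*sqrt(19)) ≈ 8.648 - 88.458*I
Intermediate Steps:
X(k, J) = (-5 + J)*(6 + k) (X(k, J) = (6 + k)*(-5 + J) = (-5 + J)*(6 + k))
x(q) = 7 (x(q) = (-3 + (-30 - 5*2 + 6*6 + 6*2)) + 2 = (-3 + (-30 - 10 + 36 + 12)) + 2 = (-3 + 8) + 2 = 5 + 2 = 7)
sqrt(-7750 - 351*sqrt(x(-4) - 26)) = sqrt(-7750 - 351*sqrt(7 - 26)) = sqrt(-7750 - 351*I*sqrt(19))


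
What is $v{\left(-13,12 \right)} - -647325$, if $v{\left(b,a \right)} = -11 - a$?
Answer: $647302$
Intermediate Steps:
$v{\left(-13,12 \right)} - -647325 = \left(-11 - 12\right) - -647325 = \left(-11 - 12\right) + 647325 = -23 + 647325 = 647302$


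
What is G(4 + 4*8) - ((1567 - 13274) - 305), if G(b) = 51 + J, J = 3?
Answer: 12066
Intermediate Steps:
G(b) = 54 (G(b) = 51 + 3 = 54)
G(4 + 4*8) - ((1567 - 13274) - 305) = 54 - ((1567 - 13274) - 305) = 54 - (-11707 - 305) = 54 - 1*(-12012) = 54 + 12012 = 12066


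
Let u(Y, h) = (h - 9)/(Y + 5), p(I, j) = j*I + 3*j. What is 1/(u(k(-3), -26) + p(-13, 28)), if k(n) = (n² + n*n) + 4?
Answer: -27/7595 ≈ -0.0035550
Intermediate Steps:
k(n) = 4 + 2*n² (k(n) = (n² + n²) + 4 = 2*n² + 4 = 4 + 2*n²)
p(I, j) = 3*j + I*j (p(I, j) = I*j + 3*j = 3*j + I*j)
u(Y, h) = (-9 + h)/(5 + Y)
1/(u(k(-3), -26) + p(-13, 28)) = 1/((-9 - 26)/(5 + (4 + 2*(-3)²)) + 28*(3 - 13)) = 1/(-35/(5 + (4 + 2*9)) + 28*(-10)) = 1/(-35/(5 + (4 + 18)) - 280) = 1/(-35/(5 + 22) - 280) = 1/(-35/27 - 280) = 1/(-7595/27) = -27/7595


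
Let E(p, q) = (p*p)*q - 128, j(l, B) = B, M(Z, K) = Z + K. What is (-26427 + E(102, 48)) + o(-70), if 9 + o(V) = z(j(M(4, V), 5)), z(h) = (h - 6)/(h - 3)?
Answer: 945655/2 ≈ 4.7283e+5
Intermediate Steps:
M(Z, K) = K + Z
z(h) = (-6 + h)/(-3 + h)
E(p, q) = -128 + q*p² (E(p, q) = p²*q - 128 = q*p² - 128 = -128 + q*p²)
o(V) = -19/2 (o(V) = -9 + (-6 + 5)/(-3 + 5) = -9 - 1/2 = -9 + (½)*(-1) = -9 - ½ = -19/2)
(-26427 + E(102, 48)) + o(-70) = (-26427 + (-128 + 48*102²)) - 19/2 = (-26427 + (-128 + 48*10404)) - 19/2 = (-26427 + (-128 + 499392)) - 19/2 = (-26427 + 499264) - 19/2 = 472837 - 19/2 = 945655/2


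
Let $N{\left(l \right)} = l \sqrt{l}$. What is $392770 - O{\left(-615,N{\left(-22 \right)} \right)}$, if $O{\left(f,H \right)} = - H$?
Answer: $392770 - 22 i \sqrt{22} \approx 3.9277 \cdot 10^{5} - 103.19 i$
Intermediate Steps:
$N{\left(l \right)} = l^{\frac{3}{2}}$
$392770 - O{\left(-615,N{\left(-22 \right)} \right)} = 392770 - - \left(-22\right)^{\frac{3}{2}} = 392770 - - \left(-22\right) i \sqrt{22} = 392770 - 22 i \sqrt{22}$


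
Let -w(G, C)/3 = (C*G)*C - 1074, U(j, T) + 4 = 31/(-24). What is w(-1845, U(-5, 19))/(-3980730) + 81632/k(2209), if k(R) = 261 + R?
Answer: 53261812297/1613522560 ≈ 33.010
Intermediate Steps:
U(j, T) = -127/24 (U(j, T) = -4 + 31/(-24) = -4 + 31*(-1/24) = -4 - 31/24 = -127/24)
w(G, C) = 3222 - 3*G*C² (w(G, C) = -3*((C*G)*C - 1074) = -3*(G*C² - 1074) = -3*(-1074 + G*C²) = 3222 - 3*G*C²)
w(-1845, U(-5, 19))/(-3980730) + 81632/k(2209) = (3222 - 3*(-1845)*(-127/24)²)/(-3980730) + 81632/(261 + 2209) = (3222 - 3*(-1845)*16129/576)*(-1/3980730) + 81632/2470 = (3222 + 9919335/64)*(-1/3980730) + 81632*(1/2470) = (10125543/64)*(-1/3980730) + 40816/1235 = -3375181/84922240 + 40816/1235 = 53261812297/1613522560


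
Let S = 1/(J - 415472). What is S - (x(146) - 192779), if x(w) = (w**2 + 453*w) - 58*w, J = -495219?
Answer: 103630260962/910691 ≈ 1.1379e+5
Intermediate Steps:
x(w) = w**2 + 395*w
S = -1/910691 (S = 1/(-495219 - 415472) = 1/(-910691) = -1/910691 ≈ -1.0981e-6)
S - (x(146) - 192779) = -1/910691 - (146*(395 + 146) - 192779) = -1/910691 - (146*541 - 192779) = -1/910691 - (78986 - 192779) = -1/910691 - 1*(-113793) = -1/910691 + 113793 = 103630260962/910691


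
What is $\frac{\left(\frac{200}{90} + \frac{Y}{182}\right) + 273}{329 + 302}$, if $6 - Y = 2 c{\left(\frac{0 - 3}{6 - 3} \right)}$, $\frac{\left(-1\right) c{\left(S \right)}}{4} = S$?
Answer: $\frac{225398}{516789} \approx 0.43615$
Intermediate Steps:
$c{\left(S \right)} = - 4 S$
$Y = -2$ ($Y = 6 - 2 \left(- 4 \frac{0 - 3}{6 - 3}\right) = 6 - 2 \left(- 4 \left(- \frac{3}{3}\right)\right) = 6 - 2 \left(- 4 \left(\left(-3\right) \frac{1}{3}\right)\right) = 6 - 2 \left(\left(-4\right) \left(-1\right)\right) = 6 - 2 \cdot 4 = 6 - 8 = -2$)
$\frac{\left(\frac{200}{90} + \frac{Y}{182}\right) + 273}{329 + 302} = \frac{\left(\frac{200}{90} - \frac{2}{182}\right) + 273}{329 + 302} = \frac{\left(200 \cdot \frac{1}{90} - \frac{1}{91}\right) + 273}{631} = \left(\left(\frac{20}{9} - \frac{1}{91}\right) + 273\right) \frac{1}{631} = \left(\frac{1811}{819} + 273\right) \frac{1}{631} = \frac{225398}{819} \cdot \frac{1}{631} = \frac{225398}{516789}$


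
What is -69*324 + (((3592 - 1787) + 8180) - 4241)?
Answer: -16612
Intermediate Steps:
-69*324 + (((3592 - 1787) + 8180) - 4241) = -22356 + ((1805 + 8180) - 4241) = -22356 + (9985 - 4241) = -22356 + 5744 = -16612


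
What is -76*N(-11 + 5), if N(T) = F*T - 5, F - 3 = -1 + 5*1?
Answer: 3572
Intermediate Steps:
F = 7 (F = 3 + (-1 + 5*1) = 3 + (-1 + 5) = 3 + 4 = 7)
N(T) = -5 + 7*T (N(T) = 7*T - 5 = -5 + 7*T)
-76*N(-11 + 5) = -76*(-5 + 7*(-11 + 5)) = -76*(-5 + 7*(-6)) = -76*(-5 - 42) = -76*(-47) = 3572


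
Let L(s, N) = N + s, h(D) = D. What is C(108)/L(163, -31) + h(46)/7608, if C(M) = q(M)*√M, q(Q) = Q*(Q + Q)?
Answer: 23/3804 + 11664*√3/11 ≈ 1836.6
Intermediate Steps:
q(Q) = 2*Q² (q(Q) = Q*(2*Q) = 2*Q²)
C(M) = 2*M^(5/2) (C(M) = (2*M²)*√M = 2*M^(5/2))
C(108)/L(163, -31) + h(46)/7608 = (2*108^(5/2))/(-31 + 163) + 46/7608 = (2*(69984*√3))/132 + 46*(1/7608) = (139968*√3)*(1/132) + 23/3804 = 11664*√3/11 + 23/3804 = 23/3804 + 11664*√3/11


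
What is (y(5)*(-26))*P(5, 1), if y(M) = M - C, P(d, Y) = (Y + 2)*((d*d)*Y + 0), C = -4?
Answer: -17550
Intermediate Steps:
P(d, Y) = Y*d²*(2 + Y) (P(d, Y) = (2 + Y)*(d²*Y + 0) = (2 + Y)*(Y*d² + 0) = (2 + Y)*(Y*d²) = Y*d²*(2 + Y))
y(M) = 4 + M (y(M) = M - 1*(-4) = M + 4 = 4 + M)
(y(5)*(-26))*P(5, 1) = ((4 + 5)*(-26))*(1*5²*(2 + 1)) = (9*(-26))*(1*25*3) = -234*75 = -17550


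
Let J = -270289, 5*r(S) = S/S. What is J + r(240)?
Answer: -1351444/5 ≈ -2.7029e+5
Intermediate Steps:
r(S) = ⅕ (r(S) = (S/S)/5 = (⅕)*1 = ⅕)
J + r(240) = -270289 + ⅕ = -1351444/5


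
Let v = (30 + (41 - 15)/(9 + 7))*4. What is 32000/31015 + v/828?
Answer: 529033/446616 ≈ 1.1845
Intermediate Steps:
v = 253/2 (v = (30 + 26/16)*4 = (30 + 26*(1/16))*4 = (30 + 13/8)*4 = (253/8)*4 = 253/2 ≈ 126.50)
32000/31015 + v/828 = 32000/31015 + (253/2)/828 = 32000*(1/31015) + (253/2)*(1/828) = 6400/6203 + 11/72 = 529033/446616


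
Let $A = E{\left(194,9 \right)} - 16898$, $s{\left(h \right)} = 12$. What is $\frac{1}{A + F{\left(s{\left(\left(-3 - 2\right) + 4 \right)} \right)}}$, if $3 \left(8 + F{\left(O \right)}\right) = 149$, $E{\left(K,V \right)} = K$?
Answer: $- \frac{3}{49987} \approx -6.0016 \cdot 10^{-5}$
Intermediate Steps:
$F{\left(O \right)} = \frac{125}{3}$ ($F{\left(O \right)} = -8 + \frac{1}{3} \cdot 149 = -8 + \frac{149}{3} = \frac{125}{3}$)
$A = -16704$ ($A = 194 - 16898 = -16704$)
$\frac{1}{A + F{\left(s{\left(\left(-3 - 2\right) + 4 \right)} \right)}} = \frac{1}{-16704 + \frac{125}{3}} = \frac{1}{- \frac{49987}{3}} = - \frac{3}{49987}$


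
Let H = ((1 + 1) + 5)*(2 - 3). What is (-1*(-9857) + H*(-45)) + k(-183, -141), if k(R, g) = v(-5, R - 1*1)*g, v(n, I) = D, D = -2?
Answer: 10454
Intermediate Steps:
v(n, I) = -2
k(R, g) = -2*g
H = -7 (H = (2 + 5)*(-1) = 7*(-1) = -7)
(-1*(-9857) + H*(-45)) + k(-183, -141) = (-1*(-9857) - 7*(-45)) - 2*(-141) = (9857 + 315) + 282 = 10172 + 282 = 10454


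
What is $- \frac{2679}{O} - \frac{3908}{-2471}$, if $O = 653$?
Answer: $- \frac{4067885}{1613563} \approx -2.5211$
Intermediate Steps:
$- \frac{2679}{O} - \frac{3908}{-2471} = - \frac{2679}{653} - \frac{3908}{-2471} = \left(-2679\right) \frac{1}{653} - - \frac{3908}{2471} = - \frac{2679}{653} + \frac{3908}{2471} = - \frac{4067885}{1613563}$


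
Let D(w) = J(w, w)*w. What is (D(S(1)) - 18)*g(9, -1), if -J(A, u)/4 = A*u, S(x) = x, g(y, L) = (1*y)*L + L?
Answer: 220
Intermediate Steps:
g(y, L) = L + L*y (g(y, L) = y*L + L = L*y + L = L + L*y)
J(A, u) = -4*A*u
D(w) = -4*w³ (D(w) = (-4*w*w)*w = (-4*w²)*w = -4*w³)
(D(S(1)) - 18)*g(9, -1) = (-4*1³ - 18)*(-(1 + 9)) = (-4*1 - 18)*(-1*10) = (-4 - 18)*(-10) = -22*(-10) = 220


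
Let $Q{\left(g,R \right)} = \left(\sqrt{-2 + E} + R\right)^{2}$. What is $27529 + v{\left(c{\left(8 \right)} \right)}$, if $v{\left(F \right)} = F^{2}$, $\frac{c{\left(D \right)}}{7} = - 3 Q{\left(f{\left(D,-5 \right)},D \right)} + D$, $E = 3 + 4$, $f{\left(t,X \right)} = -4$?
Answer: $2532458 + 936096 \sqrt{5} \approx 4.6256 \cdot 10^{6}$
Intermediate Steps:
$E = 7$
$Q{\left(g,R \right)} = \left(R + \sqrt{5}\right)^{2}$ ($Q{\left(g,R \right)} = \left(\sqrt{-2 + 7} + R\right)^{2} = \left(\sqrt{5} + R\right)^{2} = \left(R + \sqrt{5}\right)^{2}$)
$c{\left(D \right)} = - 21 \left(D + \sqrt{5}\right)^{2} + 7 D$ ($c{\left(D \right)} = 7 \left(- 3 \left(D + \sqrt{5}\right)^{2} + D\right) = 7 \left(D - 3 \left(D + \sqrt{5}\right)^{2}\right) = - 21 \left(D + \sqrt{5}\right)^{2} + 7 D$)
$27529 + v{\left(c{\left(8 \right)} \right)} = 27529 + \left(- 21 \left(8 + \sqrt{5}\right)^{2} + 7 \cdot 8\right)^{2} = 27529 + \left(- 21 \left(8 + \sqrt{5}\right)^{2} + 56\right)^{2} = 27529 + \left(56 - 21 \left(8 + \sqrt{5}\right)^{2}\right)^{2}$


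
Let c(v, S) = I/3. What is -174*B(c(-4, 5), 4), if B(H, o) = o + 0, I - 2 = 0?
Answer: -696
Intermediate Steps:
I = 2 (I = 2 + 0 = 2)
c(v, S) = ⅔ (c(v, S) = 2/3 = 2*(⅓) = ⅔)
B(H, o) = o
-174*B(c(-4, 5), 4) = -174*4 = -696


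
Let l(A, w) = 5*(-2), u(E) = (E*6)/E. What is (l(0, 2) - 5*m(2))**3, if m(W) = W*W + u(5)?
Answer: -216000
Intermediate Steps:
u(E) = 6 (u(E) = (6*E)/E = 6)
m(W) = 6 + W**2 (m(W) = W*W + 6 = W**2 + 6 = 6 + W**2)
l(A, w) = -10
(l(0, 2) - 5*m(2))**3 = (-10 - 5*(6 + 2**2))**3 = (-10 - 5*(6 + 4))**3 = (-10 - 5*10)**3 = (-10 - 50)**3 = (-60)**3 = -216000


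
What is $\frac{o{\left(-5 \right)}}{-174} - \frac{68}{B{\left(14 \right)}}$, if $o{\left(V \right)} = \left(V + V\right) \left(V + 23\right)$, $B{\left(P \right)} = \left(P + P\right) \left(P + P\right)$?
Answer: $\frac{5387}{5684} \approx 0.94775$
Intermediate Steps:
$B{\left(P \right)} = 4 P^{2}$ ($B{\left(P \right)} = 2 P 2 P = 4 P^{2}$)
$o{\left(V \right)} = 2 V \left(23 + V\right)$
$\frac{o{\left(-5 \right)}}{-174} - \frac{68}{B{\left(14 \right)}} = \frac{2 \left(-5\right) \left(23 - 5\right)}{-174} - \frac{68}{4 \cdot 14^{2}} = 2 \left(-5\right) 18 \left(- \frac{1}{174}\right) - \frac{68}{4 \cdot 196} = \left(-180\right) \left(- \frac{1}{174}\right) - \frac{68}{784} = \frac{30}{29} - \frac{17}{196} = \frac{5387}{5684}$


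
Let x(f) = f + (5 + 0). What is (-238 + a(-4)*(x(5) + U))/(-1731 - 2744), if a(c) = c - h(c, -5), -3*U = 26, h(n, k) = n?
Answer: 238/4475 ≈ 0.053184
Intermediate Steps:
U = -26/3 (U = -⅓*26 = -26/3 ≈ -8.6667)
x(f) = 5 + f (x(f) = f + 5 = 5 + f)
a(c) = 0 (a(c) = c - c = 0)
(-238 + a(-4)*(x(5) + U))/(-1731 - 2744) = (-238 + 0*((5 + 5) - 26/3))/(-1731 - 2744) = (-238 + 0*(10 - 26/3))/(-4475) = (-238 + 0*(4/3))*(-1/4475) = (-238 + 0)*(-1/4475) = -238*(-1/4475) = 238/4475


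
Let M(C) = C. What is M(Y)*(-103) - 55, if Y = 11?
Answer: -1188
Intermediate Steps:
M(Y)*(-103) - 55 = 11*(-103) - 55 = -1133 - 55 = -1188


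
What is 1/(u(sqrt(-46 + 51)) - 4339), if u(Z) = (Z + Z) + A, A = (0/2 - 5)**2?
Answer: -2157/9305288 - sqrt(5)/9305288 ≈ -0.00023204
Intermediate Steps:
A = 25 (A = (0*(1/2) - 5)**2 = (0 - 5)**2 = (-5)**2 = 25)
u(Z) = 25 + 2*Z (u(Z) = (Z + Z) + 25 = 2*Z + 25 = 25 + 2*Z)
1/(u(sqrt(-46 + 51)) - 4339) = 1/((25 + 2*sqrt(-46 + 51)) - 4339) = 1/((25 + 2*sqrt(5)) - 4339) = 1/(-4314 + 2*sqrt(5))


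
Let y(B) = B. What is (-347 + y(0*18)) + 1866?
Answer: 1519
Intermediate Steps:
(-347 + y(0*18)) + 1866 = (-347 + 0*18) + 1866 = (-347 + 0) + 1866 = -347 + 1866 = 1519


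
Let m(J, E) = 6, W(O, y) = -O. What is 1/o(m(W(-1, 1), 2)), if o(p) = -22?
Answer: -1/22 ≈ -0.045455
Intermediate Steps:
1/o(m(W(-1, 1), 2)) = 1/(-22) = -1/22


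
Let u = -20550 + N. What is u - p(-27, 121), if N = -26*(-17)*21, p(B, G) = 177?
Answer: -11445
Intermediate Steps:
N = 9282 (N = 442*21 = 9282)
u = -11268 (u = -20550 + 9282 = -11268)
u - p(-27, 121) = -11268 - 1*177 = -11268 - 177 = -11445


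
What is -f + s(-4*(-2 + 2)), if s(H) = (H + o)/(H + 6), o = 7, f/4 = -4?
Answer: 103/6 ≈ 17.167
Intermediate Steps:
f = -16 (f = 4*(-4) = -16)
s(H) = (7 + H)/(6 + H) (s(H) = (H + 7)/(H + 6) = (7 + H)/(6 + H))
-f + s(-4*(-2 + 2)) = -1*(-16) + (7 - 4*(-2 + 2))/(6 - 4*(-2 + 2)) = 16 + (7 - 4*0)/(6 - 4*0) = 16 + (7 + 0)/(6 + 0) = 16 + 7/6 = 103/6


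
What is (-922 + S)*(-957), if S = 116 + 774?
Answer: 30624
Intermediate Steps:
S = 890
(-922 + S)*(-957) = (-922 + 890)*(-957) = -32*(-957) = 30624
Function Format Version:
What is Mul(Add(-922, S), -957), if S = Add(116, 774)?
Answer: 30624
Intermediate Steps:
S = 890
Mul(Add(-922, S), -957) = Mul(Add(-922, 890), -957) = Mul(-32, -957) = 30624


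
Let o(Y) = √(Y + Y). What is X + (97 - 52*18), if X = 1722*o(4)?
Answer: -839 + 3444*√2 ≈ 4031.6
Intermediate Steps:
o(Y) = √2*√Y (o(Y) = √(2*Y) = √2*√Y)
X = 3444*√2 (X = 1722*(√2*√4) = 1722*(√2*2) = 1722*(2*√2) = 3444*√2 ≈ 4870.6)
X + (97 - 52*18) = 3444*√2 + (97 - 52*18) = 3444*√2 + (97 - 936) = 3444*√2 - 839 = -839 + 3444*√2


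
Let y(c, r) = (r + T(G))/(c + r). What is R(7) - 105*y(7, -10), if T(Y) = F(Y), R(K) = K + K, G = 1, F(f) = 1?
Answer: -301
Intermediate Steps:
R(K) = 2*K
T(Y) = 1
y(c, r) = (1 + r)/(c + r) (y(c, r) = (r + 1)/(c + r) = (1 + r)/(c + r))
R(7) - 105*y(7, -10) = 2*7 - 105*(1 - 10)/(7 - 10) = 14 - 105*(-9)/(-3) = 14 - (-35)*(-9) = 14 - 105*3 = 14 - 315 = -301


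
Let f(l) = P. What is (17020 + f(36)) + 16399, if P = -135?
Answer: 33284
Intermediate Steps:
f(l) = -135
(17020 + f(36)) + 16399 = (17020 - 135) + 16399 = 16885 + 16399 = 33284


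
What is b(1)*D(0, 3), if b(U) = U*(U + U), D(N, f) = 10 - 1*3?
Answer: 14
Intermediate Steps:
D(N, f) = 7 (D(N, f) = 10 - 3 = 7)
b(U) = 2*U² (b(U) = U*(2*U) = 2*U²)
b(1)*D(0, 3) = (2*1²)*7 = (2*1)*7 = 2*7 = 14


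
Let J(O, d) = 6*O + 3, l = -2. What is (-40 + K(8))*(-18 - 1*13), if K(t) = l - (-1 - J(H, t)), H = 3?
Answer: 620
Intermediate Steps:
J(O, d) = 3 + 6*O
K(t) = 20 (K(t) = -2 - (-1 - (3 + 6*3)) = -2 - (-1 - (3 + 18)) = -2 - (-1 - 1*21) = -2 - (-1 - 21) = -2 - 1*(-22) = -2 + 22 = 20)
(-40 + K(8))*(-18 - 1*13) = (-40 + 20)*(-18 - 1*13) = -20*(-18 - 13) = -20*(-31) = 620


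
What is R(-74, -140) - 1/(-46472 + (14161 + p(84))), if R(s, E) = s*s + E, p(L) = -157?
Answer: 173249249/32468 ≈ 5336.0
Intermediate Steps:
R(s, E) = E + s² (R(s, E) = s² + E = E + s²)
R(-74, -140) - 1/(-46472 + (14161 + p(84))) = (-140 + (-74)²) - 1/(-46472 + (14161 - 157)) = (-140 + 5476) - 1/(-46472 + 14004) = 5336 - 1/(-32468) = 5336 - 1*(-1/32468) = 5336 + 1/32468 = 173249249/32468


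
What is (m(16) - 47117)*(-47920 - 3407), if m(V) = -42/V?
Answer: 19348071939/8 ≈ 2.4185e+9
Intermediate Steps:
(m(16) - 47117)*(-47920 - 3407) = (-42/16 - 47117)*(-47920 - 3407) = (-42*1/16 - 47117)*(-51327) = (-21/8 - 47117)*(-51327) = -376957/8*(-51327) = 19348071939/8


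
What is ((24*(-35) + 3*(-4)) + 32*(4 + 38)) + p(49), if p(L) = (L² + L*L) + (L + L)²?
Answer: 14898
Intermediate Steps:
p(L) = 6*L² (p(L) = (L² + L²) + (2*L)² = 2*L² + 4*L² = 6*L²)
((24*(-35) + 3*(-4)) + 32*(4 + 38)) + p(49) = ((24*(-35) + 3*(-4)) + 32*(4 + 38)) + 6*49² = ((-840 - 12) + 32*42) + 6*2401 = (-852 + 1344) + 14406 = 492 + 14406 = 14898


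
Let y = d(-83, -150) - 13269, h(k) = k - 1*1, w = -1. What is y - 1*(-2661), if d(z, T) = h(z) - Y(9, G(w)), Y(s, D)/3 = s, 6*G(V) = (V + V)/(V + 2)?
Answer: -10719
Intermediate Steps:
G(V) = V/(3*(2 + V)) (G(V) = ((V + V)/(V + 2))/6 = ((2*V)/(2 + V))/6 = (2*V/(2 + V))/6 = V/(3*(2 + V)))
Y(s, D) = 3*s
h(k) = -1 + k (h(k) = k - 1 = -1 + k)
d(z, T) = -28 + z (d(z, T) = (-1 + z) - 3*9 = (-1 + z) - 1*27 = (-1 + z) - 27 = -28 + z)
y = -13380 (y = (-28 - 83) - 13269 = -111 - 13269 = -13380)
y - 1*(-2661) = -13380 - 1*(-2661) = -13380 + 2661 = -10719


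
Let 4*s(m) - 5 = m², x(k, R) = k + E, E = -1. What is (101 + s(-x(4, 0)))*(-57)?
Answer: -11913/2 ≈ -5956.5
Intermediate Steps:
x(k, R) = -1 + k (x(k, R) = k - 1 = -1 + k)
s(m) = 5/4 + m²/4
(101 + s(-x(4, 0)))*(-57) = (101 + (5/4 + (-(-1 + 4))²/4))*(-57) = (101 + (5/4 + (-1*3)²/4))*(-57) = (101 + (5/4 + (¼)*(-3)²))*(-57) = (101 + (5/4 + (¼)*9))*(-57) = (101 + (5/4 + 9/4))*(-57) = (101 + 7/2)*(-57) = (209/2)*(-57) = -11913/2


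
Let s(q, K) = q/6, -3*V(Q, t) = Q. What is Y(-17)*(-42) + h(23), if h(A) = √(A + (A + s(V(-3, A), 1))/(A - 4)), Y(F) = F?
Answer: 714 + √314754/114 ≈ 718.92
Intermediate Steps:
V(Q, t) = -Q/3
s(q, K) = q/6 (s(q, K) = q*(⅙) = q/6)
h(A) = √(A + (⅙ + A)/(-4 + A)) (h(A) = √(A + (A + (-⅓*(-3))/6)/(A - 4)) = √(A + (A + (⅙)*1)/(-4 + A)) = √(A + (A + ⅙)/(-4 + A)) = √(A + (⅙ + A)/(-4 + A)))
Y(-17)*(-42) + h(23) = -17*(-42) + √6*√((1 - 18*23 + 6*23²)/(-4 + 23))/6 = 714 + √6*√((1 - 414 + 6*529)/19)/6 = 714 + √6*√((1 - 414 + 3174)/19)/6 = 714 + √6*√((1/19)*2761)/6 = 714 + √6*√(2761/19)/6 = 714 + √6*(√52459/19)/6 = 714 + √314754/114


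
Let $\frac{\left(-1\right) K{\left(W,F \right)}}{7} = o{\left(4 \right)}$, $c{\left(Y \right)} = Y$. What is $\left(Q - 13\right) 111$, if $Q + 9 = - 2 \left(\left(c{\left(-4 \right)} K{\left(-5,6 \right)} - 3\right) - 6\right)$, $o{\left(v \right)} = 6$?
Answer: $-37740$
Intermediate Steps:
$K{\left(W,F \right)} = -42$ ($K{\left(W,F \right)} = \left(-7\right) 6 = -42$)
$Q = -327$ ($Q = -9 - 2 \left(\left(\left(-4\right) \left(-42\right) - 3\right) - 6\right) = -9 - 2 \left(\left(168 - 3\right) - 6\right) = -9 - 2 \left(165 - 6\right) = -9 - 318 = -327$)
$\left(Q - 13\right) 111 = \left(-327 - 13\right) 111 = \left(-340\right) 111 = -37740$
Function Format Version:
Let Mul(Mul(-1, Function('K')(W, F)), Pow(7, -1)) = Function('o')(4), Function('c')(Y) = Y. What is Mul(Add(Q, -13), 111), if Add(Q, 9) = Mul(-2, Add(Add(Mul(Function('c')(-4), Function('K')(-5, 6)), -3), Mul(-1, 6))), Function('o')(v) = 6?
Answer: -37740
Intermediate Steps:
Function('K')(W, F) = -42 (Function('K')(W, F) = Mul(-7, 6) = -42)
Q = -327 (Q = Add(-9, Mul(-2, Add(Add(Mul(-4, -42), -3), Mul(-1, 6)))) = Add(-9, Mul(-2, Add(Add(168, -3), -6))) = Add(-9, Mul(-2, Add(165, -6))) = Add(-9, Mul(-2, 159)) = Add(-9, -318) = -327)
Mul(Add(Q, -13), 111) = Mul(Add(-327, -13), 111) = Mul(-340, 111) = -37740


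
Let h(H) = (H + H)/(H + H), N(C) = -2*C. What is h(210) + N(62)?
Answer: -123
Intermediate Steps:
h(H) = 1 (h(H) = (2*H)/((2*H)) = (2*H)*(1/(2*H)) = 1)
h(210) + N(62) = 1 - 2*62 = 1 - 124 = -123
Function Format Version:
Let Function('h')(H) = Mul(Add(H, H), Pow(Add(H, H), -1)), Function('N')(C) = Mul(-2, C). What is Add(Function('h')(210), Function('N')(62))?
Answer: -123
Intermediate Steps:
Function('h')(H) = 1 (Function('h')(H) = Mul(Mul(2, H), Pow(Mul(2, H), -1)) = Mul(Mul(2, H), Mul(Rational(1, 2), Pow(H, -1))) = 1)
Add(Function('h')(210), Function('N')(62)) = Add(1, Mul(-2, 62)) = Add(1, -124) = -123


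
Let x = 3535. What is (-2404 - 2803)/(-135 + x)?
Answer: -5207/3400 ≈ -1.5315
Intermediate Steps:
(-2404 - 2803)/(-135 + x) = (-2404 - 2803)/(-135 + 3535) = -5207/3400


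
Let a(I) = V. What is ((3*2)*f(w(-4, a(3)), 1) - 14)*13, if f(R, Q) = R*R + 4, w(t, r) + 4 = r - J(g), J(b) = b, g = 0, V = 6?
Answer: 442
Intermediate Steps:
a(I) = 6
w(t, r) = -4 + r (w(t, r) = -4 + (r - 1*0) = -4 + (r + 0) = -4 + r)
f(R, Q) = 4 + R**2 (f(R, Q) = R**2 + 4 = 4 + R**2)
((3*2)*f(w(-4, a(3)), 1) - 14)*13 = ((3*2)*(4 + (-4 + 6)**2) - 14)*13 = (6*(4 + 2**2) - 14)*13 = (6*(4 + 4) - 14)*13 = (6*8 - 14)*13 = (48 - 14)*13 = 34*13 = 442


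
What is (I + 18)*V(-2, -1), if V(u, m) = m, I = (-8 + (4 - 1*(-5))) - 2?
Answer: -17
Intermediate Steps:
I = -1 (I = (-8 + (4 + 5)) - 2 = (-8 + 9) - 2 = 1 - 2 = -1)
(I + 18)*V(-2, -1) = (-1 + 18)*(-1) = 17*(-1) = -17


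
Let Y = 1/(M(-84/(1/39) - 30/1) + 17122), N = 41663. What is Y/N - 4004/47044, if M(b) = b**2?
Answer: -456530853320793/5363895470573594 ≈ -0.085112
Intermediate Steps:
Y = 1/10946758 (Y = 1/((-84/(1/39) - 30/1)**2 + 17122) = 1/((-84/1/39 - 30*1)**2 + 17122) = 1/((-84*39 - 30)**2 + 17122) = 1/((-3276 - 30)**2 + 17122) = 1/((-3306)**2 + 17122) = 1/(10929636 + 17122) = 1/10946758 ≈ 9.1351e-8)
Y/N - 4004/47044 = (1/10946758)/41663 - 4004/47044 = (1/10946758)*(1/41663) - 4004*1/47044 = 1/456074778554 - 1001/11761 = -456530853320793/5363895470573594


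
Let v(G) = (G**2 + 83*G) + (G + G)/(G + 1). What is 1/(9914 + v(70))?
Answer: 71/1464444 ≈ 4.8483e-5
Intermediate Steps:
v(G) = G**2 + 83*G + 2*G/(1 + G) (v(G) = (G**2 + 83*G) + (2*G)/(1 + G) = (G**2 + 83*G) + 2*G/(1 + G) = G**2 + 83*G + 2*G/(1 + G))
1/(9914 + v(70)) = 1/(9914 + 70*(85 + 70**2 + 84*70)/(1 + 70)) = 1/(9914 + 70*(85 + 4900 + 5880)/71) = 1/(9914 + 70*(1/71)*10865) = 1/(9914 + 760550/71) = 1/(1464444/71) = 71/1464444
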